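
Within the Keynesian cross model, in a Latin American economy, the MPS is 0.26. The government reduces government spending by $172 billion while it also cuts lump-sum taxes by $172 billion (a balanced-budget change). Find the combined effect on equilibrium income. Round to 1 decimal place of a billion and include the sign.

−$172.0 billion

MPC = 1 − MPS = 1 − 0.26 = 0.74.
Expenditure multiplier = 1/(1 − MPC) = 1/(1 − 0.74) = 1/0.26 ≈ 3.846.
ΔG contributes k·ΔG = (−$172 billion) / 0.26 ≈ −$661.5 billion.
ΔT of −$172 billion changes first-round spending by −c·ΔT = +$127.28 billion, contributing k·(−c·ΔT) = (+$127.28 billion) / 0.26 ≈ +$489.5 billion.
With ΔG = ΔT and no other leakages, the balanced-budget multiplier is 1, so ΔY = ΔG = −$172 billion.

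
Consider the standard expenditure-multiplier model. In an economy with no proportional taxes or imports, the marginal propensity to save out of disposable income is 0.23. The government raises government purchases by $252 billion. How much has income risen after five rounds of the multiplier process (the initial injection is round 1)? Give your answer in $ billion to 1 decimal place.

MPC = 1 − MPS = 1 − 0.23 = 0.77.
Round 1 adds ΔG = $252 billion; each later round is MPC = 0.77 times the previous.
After 5 rounds: 252 + 194.04 + 149.4108 + 115.046316 + 88.58566332 = ΔG·(1 − c^5)/(1 − c) = 252 × (1 − 0.2706784157)/0.23 ≈ $799.1 billion.

$799.1 billion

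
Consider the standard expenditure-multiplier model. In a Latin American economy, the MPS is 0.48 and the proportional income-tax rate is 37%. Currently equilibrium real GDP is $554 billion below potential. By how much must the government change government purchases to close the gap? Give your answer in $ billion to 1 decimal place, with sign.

+$372.5 billion

MPC = 1 − MPS = 1 − 0.48 = 0.52.
Spending multiplier = 1/(1 − c(1−t)) = 1/(1 − 0.52×0.63) = 1/0.6724 ≈ 1.487.
Need ΔY = +$554 billion, so ΔG = ΔY/k = (+$554 billion) × 0.6724 ≈ +$372.5 billion.
The government should increase government purchases by $372.5 billion.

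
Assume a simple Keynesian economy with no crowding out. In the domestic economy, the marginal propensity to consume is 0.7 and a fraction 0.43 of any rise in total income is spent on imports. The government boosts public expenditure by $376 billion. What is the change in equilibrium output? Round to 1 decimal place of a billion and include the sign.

+$515.1 billion

Expenditure multiplier = 1/(1 − c + m) = 1/(1 − 0.7 + 0.43) = 1/0.73 ≈ 1.37.
ΔY = k × ΔG = (+$376 billion) / 0.73 ≈ +$515.1 billion.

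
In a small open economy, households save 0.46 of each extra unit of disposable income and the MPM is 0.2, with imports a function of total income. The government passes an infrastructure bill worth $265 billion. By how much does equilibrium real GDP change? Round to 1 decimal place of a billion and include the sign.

+$401.5 billion

MPC = 1 − MPS = 1 − 0.46 = 0.54.
Government-spending multiplier = 1/(1 − c + m) = 1/(1 − 0.54 + 0.2) = 1/0.66 ≈ 1.515.
ΔY = k × ΔG = (+$265 billion) / 0.66 ≈ +$401.5 billion.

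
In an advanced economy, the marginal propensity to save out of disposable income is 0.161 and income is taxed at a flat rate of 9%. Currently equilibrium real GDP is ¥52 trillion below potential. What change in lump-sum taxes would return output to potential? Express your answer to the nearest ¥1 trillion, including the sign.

−¥15 trillion

MPC = 1 − MPS = 1 − 0.161 = 0.839.
Spending multiplier = 1/(1 − c(1−t)) = 1/(1 − 0.839×0.91) = 1/0.23651 ≈ 4.228.
Tax multiplier = −c·k = −0.839/0.23651 ≈ −3.547. Need ΔY = +¥52 trillion, so ΔT = ΔY/(−c·k) = −(+¥52 trillion) × 0.23651 / 0.839 ≈ −¥15 trillion.
The government should cut lump-sum taxes by ¥15 trillion.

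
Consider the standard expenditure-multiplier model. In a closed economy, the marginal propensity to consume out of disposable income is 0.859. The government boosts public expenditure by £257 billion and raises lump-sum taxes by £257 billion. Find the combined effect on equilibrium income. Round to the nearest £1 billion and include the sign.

+£257 billion

Expenditure multiplier = 1/(1 − MPC) = 1/(1 − 0.859) = 1/0.141 ≈ 7.092.
ΔG contributes k·ΔG = (+£257 billion) / 0.141 ≈ +£1,822.7 billion.
ΔT of +£257 billion changes first-round spending by −c·ΔT = −£220.763 billion, contributing k·(−c·ΔT) = (−£220.763 billion) / 0.141 ≈ −£1,565.7 billion.
With ΔG = ΔT and no other leakages, the balanced-budget multiplier is 1, so ΔY = ΔG = +£257 billion.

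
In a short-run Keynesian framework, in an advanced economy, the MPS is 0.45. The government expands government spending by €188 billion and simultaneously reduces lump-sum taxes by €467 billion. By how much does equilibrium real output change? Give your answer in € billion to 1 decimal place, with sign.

+€988.6 billion

MPC = 1 − MPS = 1 − 0.45 = 0.55.
Expenditure multiplier = 1/(1 − MPC) = 1/(1 − 0.55) = 1/0.45 ≈ 2.222.
ΔG contributes k·ΔG = (+€188 billion) / 0.45 ≈ +€417.8 billion.
ΔT of −€467 billion changes first-round spending by −c·ΔT = +€256.85 billion, contributing k·(−c·ΔT) = (+€256.85 billion) / 0.45 ≈ +€570.8 billion.
Net ΔY = k(ΔG − c·ΔT) = (+€444.85 billion) / 0.45 ≈ +€988.6 billion.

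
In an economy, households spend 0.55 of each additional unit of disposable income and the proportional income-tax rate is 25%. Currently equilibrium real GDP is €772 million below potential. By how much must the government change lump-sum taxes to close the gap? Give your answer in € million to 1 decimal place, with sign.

−€824.6 million

Spending multiplier = 1/(1 − c(1−t)) = 1/(1 − 0.55×0.75) = 1/0.5875 ≈ 1.702.
Tax multiplier = −c·k = −0.55/0.5875 ≈ −0.936. Need ΔY = +€772 million, so ΔT = ΔY/(−c·k) = −(+€772 million) × 0.5875 / 0.55 ≈ −€824.6 million.
The government should cut lump-sum taxes by €824.6 million.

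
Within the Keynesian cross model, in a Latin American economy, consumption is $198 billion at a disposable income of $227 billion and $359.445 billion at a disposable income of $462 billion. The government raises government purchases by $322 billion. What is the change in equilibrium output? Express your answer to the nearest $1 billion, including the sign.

+$1,029 billion

MPC = ΔC/ΔYd = (359.445 − 198)/(462 − 227) = 161.445/235 = 0.687.
Government-spending multiplier = 1/(1 − MPC) = 1/(1 − 0.687) = 1/0.313 ≈ 3.195.
ΔY = k × ΔG = (+$322 billion) / 0.313 ≈ +$1,029 billion.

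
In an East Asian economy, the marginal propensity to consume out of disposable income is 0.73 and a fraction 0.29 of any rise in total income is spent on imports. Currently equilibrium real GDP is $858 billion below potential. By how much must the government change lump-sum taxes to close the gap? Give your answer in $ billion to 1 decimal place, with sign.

Spending multiplier = 1/(1 − c + m) = 1/(1 − 0.73 + 0.29) = 1/0.56 ≈ 1.786.
Tax multiplier = −c·k = −0.73/0.56 ≈ −1.304. Need ΔY = +$858 billion, so ΔT = ΔY/(−c·k) = −(+$858 billion) × 0.56 / 0.73 ≈ −$658.2 billion.
The government should cut lump-sum taxes by $658.2 billion.

−$658.2 billion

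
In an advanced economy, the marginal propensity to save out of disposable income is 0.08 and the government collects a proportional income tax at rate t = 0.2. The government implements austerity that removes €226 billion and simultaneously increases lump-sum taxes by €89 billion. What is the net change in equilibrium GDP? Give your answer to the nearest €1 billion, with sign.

MPC = 1 − MPS = 1 − 0.08 = 0.92.
Expenditure multiplier = 1/(1 − c(1−t)) = 1/(1 − 0.92×0.8) = 1/0.264 ≈ 3.788.
ΔG contributes k·ΔG = (−€226 billion) / 0.264 ≈ −€856.1 billion.
ΔT of +€89 billion changes first-round spending by −c·ΔT = −€81.88 billion, contributing k·(−c·ΔT) = (−€81.88 billion) / 0.264 ≈ −€310.2 billion.
Net ΔY = k(ΔG − c·ΔT) = (−€307.88 billion) / 0.264 ≈ −€1,166 billion.

−€1,166 billion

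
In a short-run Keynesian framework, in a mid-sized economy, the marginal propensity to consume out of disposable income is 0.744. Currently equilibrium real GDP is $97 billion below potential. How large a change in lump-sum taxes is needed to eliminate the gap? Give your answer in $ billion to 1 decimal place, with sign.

−$33.4 billion

Spending multiplier = 1/(1 − MPC) = 1/(1 − 0.744) = 1/0.256 ≈ 3.906.
Tax multiplier = −c·k = −0.744/0.256 ≈ −2.906. Need ΔY = +$97 billion, so ΔT = ΔY/(−c·k) = −(+$97 billion) × 0.256 / 0.744 ≈ −$33.4 billion.
The government should cut lump-sum taxes by $33.4 billion.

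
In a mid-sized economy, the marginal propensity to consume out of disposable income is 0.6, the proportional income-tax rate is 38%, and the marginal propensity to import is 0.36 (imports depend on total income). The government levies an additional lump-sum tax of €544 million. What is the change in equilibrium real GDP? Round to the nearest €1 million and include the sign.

−€330 million

A lump-sum tax change of +€544 million shifts disposable income by −€544 million; first-round consumption changes by −c × ΔT = −0.6 × (+€544 million) = −€326.4 million.
Expenditure multiplier = 1/(1 − c(1−t) + m) = 1/(1 − 0.6×0.62 + 0.36) = 1/0.988 ≈ 1.012.
The tax multiplier is −c × k ≈ −0.607, so ΔY = k × (−c·ΔT) = (−€326.4 million) / 0.988 ≈ −€330 million.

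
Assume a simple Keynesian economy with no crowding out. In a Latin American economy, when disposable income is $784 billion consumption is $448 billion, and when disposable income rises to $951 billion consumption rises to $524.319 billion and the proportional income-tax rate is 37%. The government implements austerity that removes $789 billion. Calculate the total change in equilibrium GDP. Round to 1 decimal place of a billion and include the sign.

−$1,108.0 billion

MPC = ΔC/ΔYd = (524.319 − 448)/(951 − 784) = 76.319/167 = 0.457.
Government-spending multiplier = 1/(1 − c(1−t)) = 1/(1 − 0.457×0.63) = 1/0.71209 ≈ 1.404.
ΔY = k × ΔG = (−$789 billion) / 0.71209 ≈ −$1,108 billion.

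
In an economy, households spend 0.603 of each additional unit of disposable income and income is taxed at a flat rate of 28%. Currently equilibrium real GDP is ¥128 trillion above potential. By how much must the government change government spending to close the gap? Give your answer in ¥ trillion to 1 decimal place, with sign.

Spending multiplier = 1/(1 − c(1−t)) = 1/(1 − 0.603×0.72) = 1/0.56584 ≈ 1.767.
Need ΔY = −¥128 trillion, so ΔG = ΔY/k = (−¥128 trillion) × 0.56584 ≈ −¥72.4 trillion.
The government should cut government spending by ¥72.4 trillion.

−¥72.4 trillion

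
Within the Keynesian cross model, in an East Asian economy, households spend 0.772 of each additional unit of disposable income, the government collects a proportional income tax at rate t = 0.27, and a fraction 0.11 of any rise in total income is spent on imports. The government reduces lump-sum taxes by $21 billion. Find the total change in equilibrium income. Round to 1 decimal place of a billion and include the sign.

+$29.7 billion

A lump-sum tax change of −$21 billion shifts disposable income by +$21 billion; first-round consumption changes by −c × ΔT = −0.772 × (−$21 billion) = +$16.212 billion.
Expenditure multiplier = 1/(1 − c(1−t) + m) = 1/(1 − 0.772×0.73 + 0.11) = 1/0.54644 ≈ 1.83.
The tax multiplier is −c × k ≈ −1.413, so ΔY = k × (−c·ΔT) = (+$16.212 billion) / 0.54644 ≈ +$29.7 billion.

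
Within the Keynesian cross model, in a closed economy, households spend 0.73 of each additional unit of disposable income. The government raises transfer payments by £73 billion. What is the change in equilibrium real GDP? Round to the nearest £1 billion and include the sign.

+£197 billion

The transfer change shifts disposable income by +£73 billion, so first-round consumption changes by c·ΔTR = 0.73 × (+£73 billion) = +£53.29 billion.
Expenditure multiplier = 1/(1 − MPC) = 1/(1 − 0.73) = 1/0.27 ≈ 3.704.
The transfer multiplier is c × k ≈ 2.704, so ΔY = k × (c·ΔTR) = (+£53.29 billion) / 0.27 ≈ +£197 billion.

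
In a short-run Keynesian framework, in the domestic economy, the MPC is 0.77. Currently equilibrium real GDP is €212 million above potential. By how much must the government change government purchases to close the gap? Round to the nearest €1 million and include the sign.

Spending multiplier = 1/(1 − MPC) = 1/(1 − 0.77) = 1/0.23 ≈ 4.348.
Need ΔY = −€212 million, so ΔG = ΔY/k = (−€212 million) × 0.23 ≈ −€49 million.
The government should cut government purchases by €49 million.

−€49 million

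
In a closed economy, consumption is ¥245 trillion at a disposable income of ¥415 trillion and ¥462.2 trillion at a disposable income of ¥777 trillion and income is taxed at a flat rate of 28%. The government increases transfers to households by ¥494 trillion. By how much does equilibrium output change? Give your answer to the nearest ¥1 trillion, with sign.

MPC = ΔC/ΔYd = (462.2 − 245)/(777 − 415) = 217.2/362 = 0.6.
The transfer change shifts disposable income by +¥494 trillion, so first-round consumption changes by c·ΔTR = 0.6 × (+¥494 trillion) = +¥296.4 trillion.
Expenditure multiplier = 1/(1 − c(1−t)) = 1/(1 − 0.6×0.72) = 1/0.568 ≈ 1.761.
The transfer multiplier is c × k ≈ 1.056, so ΔY = k × (c·ΔTR) = (+¥296.4 trillion) / 0.568 ≈ +¥522 trillion.

+¥522 trillion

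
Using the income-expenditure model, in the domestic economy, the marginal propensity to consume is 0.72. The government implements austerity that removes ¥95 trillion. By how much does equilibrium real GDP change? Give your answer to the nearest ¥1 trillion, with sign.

−¥339 trillion

Expenditure multiplier = 1/(1 − MPC) = 1/(1 − 0.72) = 1/0.28 ≈ 3.571.
ΔY = k × ΔG = (−¥95 trillion) / 0.28 ≈ −¥339 trillion.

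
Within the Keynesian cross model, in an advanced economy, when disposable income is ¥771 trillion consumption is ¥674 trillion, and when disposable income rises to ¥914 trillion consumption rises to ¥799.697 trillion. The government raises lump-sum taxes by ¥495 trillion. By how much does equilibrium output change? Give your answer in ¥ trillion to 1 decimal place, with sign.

MPC = ΔC/ΔYd = (799.697 − 674)/(914 − 771) = 125.697/143 = 0.879.
A lump-sum tax change of +¥495 trillion shifts disposable income by −¥495 trillion; first-round consumption changes by −c × ΔT = −0.879 × (+¥495 trillion) = −¥435.105 trillion.
Expenditure multiplier = 1/(1 − MPC) = 1/(1 − 0.879) = 1/0.121 ≈ 8.264.
The tax multiplier is −c × k ≈ −7.264, so ΔY = k × (−c·ΔT) = (−¥435.105 trillion) / 0.121 ≈ −¥3,595.9 trillion.

−¥3,595.9 trillion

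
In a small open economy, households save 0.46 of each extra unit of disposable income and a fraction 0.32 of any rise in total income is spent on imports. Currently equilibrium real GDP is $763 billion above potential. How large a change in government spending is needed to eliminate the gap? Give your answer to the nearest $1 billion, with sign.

−$595 billion

MPC = 1 − MPS = 1 − 0.46 = 0.54.
Spending multiplier = 1/(1 − c + m) = 1/(1 − 0.54 + 0.32) = 1/0.78 ≈ 1.282.
Need ΔY = −$763 billion, so ΔG = ΔY/k = (−$763 billion) × 0.78 ≈ −$595 billion.
The government should cut government spending by $595 billion.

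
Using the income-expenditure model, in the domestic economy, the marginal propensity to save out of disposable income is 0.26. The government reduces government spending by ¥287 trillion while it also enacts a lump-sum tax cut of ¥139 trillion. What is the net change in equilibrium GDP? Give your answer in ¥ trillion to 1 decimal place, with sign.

MPC = 1 − MPS = 1 − 0.26 = 0.74.
Expenditure multiplier = 1/(1 − MPC) = 1/(1 − 0.74) = 1/0.26 ≈ 3.846.
ΔG contributes k·ΔG = (−¥287 trillion) / 0.26 ≈ −¥1,103.8 trillion.
ΔT of −¥139 trillion changes first-round spending by −c·ΔT = +¥102.86 trillion, contributing k·(−c·ΔT) = (+¥102.86 trillion) / 0.26 ≈ +¥395.6 trillion.
Net ΔY = k(ΔG − c·ΔT) = (−¥184.14 trillion) / 0.26 ≈ −¥708.2 trillion.

−¥708.2 trillion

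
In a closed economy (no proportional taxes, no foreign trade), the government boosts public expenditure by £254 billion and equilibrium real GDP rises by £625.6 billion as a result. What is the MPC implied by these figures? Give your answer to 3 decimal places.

Implied spending multiplier k = ΔY/ΔG = 625.6/254 ≈ 2.463.
Since k = 1/(1 − MPC), MPC = 1 − 1/k = 1 − ΔG/ΔY = 1 − 254/625.6 ≈ 0.594.

0.594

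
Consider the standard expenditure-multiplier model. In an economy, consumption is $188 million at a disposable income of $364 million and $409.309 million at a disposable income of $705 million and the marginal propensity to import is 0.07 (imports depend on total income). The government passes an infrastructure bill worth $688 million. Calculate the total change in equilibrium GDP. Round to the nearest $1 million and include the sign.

MPC = ΔC/ΔYd = (409.309 − 188)/(705 − 364) = 221.309/341 = 0.649.
Expenditure multiplier = 1/(1 − c + m) = 1/(1 − 0.649 + 0.07) = 1/0.421 ≈ 2.375.
ΔY = k × ΔG = (+$688 million) / 0.421 ≈ +$1,634 million.

+$1,634 million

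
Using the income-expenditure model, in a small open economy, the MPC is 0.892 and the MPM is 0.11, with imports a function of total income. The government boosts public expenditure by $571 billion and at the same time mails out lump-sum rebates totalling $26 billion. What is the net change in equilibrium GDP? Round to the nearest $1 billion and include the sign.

+$2,726 billion

Expenditure multiplier = 1/(1 − c + m) = 1/(1 − 0.892 + 0.11) = 1/0.218 ≈ 4.587.
ΔG contributes k·ΔG = (+$571 billion) / 0.218 ≈ +$2,619.3 billion.
ΔT of −$26 billion changes first-round spending by −c·ΔT = +$23.192 billion, contributing k·(−c·ΔT) = (+$23.192 billion) / 0.218 ≈ +$106.4 billion.
Net ΔY = k(ΔG − c·ΔT) = (+$594.192 billion) / 0.218 ≈ +$2,726 billion.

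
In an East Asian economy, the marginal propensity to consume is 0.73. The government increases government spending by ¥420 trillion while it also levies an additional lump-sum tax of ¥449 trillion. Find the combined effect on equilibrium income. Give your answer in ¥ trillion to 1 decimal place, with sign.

Expenditure multiplier = 1/(1 − MPC) = 1/(1 − 0.73) = 1/0.27 ≈ 3.704.
ΔG contributes k·ΔG = (+¥420 trillion) / 0.27 ≈ +¥1,555.6 trillion.
ΔT of +¥449 trillion changes first-round spending by −c·ΔT = −¥327.77 trillion, contributing k·(−c·ΔT) = (−¥327.77 trillion) / 0.27 ≈ −¥1,214 trillion.
Net ΔY = k(ΔG − c·ΔT) = (+¥92.23 trillion) / 0.27 ≈ +¥341.6 trillion.

+¥341.6 trillion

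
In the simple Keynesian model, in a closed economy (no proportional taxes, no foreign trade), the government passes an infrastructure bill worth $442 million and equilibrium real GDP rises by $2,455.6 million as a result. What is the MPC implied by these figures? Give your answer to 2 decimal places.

Implied spending multiplier k = ΔY/ΔG = 2,455.6/442 ≈ 5.5557.
Since k = 1/(1 − MPC), MPC = 1 − 1/k = 1 − ΔG/ΔY = 1 − 442/2,455.6 ≈ 0.82.

0.82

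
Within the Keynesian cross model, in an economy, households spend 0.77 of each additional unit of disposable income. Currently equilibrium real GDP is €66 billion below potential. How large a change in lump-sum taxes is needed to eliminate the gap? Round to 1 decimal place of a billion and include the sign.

−€19.7 billion

Spending multiplier = 1/(1 − MPC) = 1/(1 − 0.77) = 1/0.23 ≈ 4.348.
Tax multiplier = −c·k = −0.77/0.23 ≈ −3.348. Need ΔY = +€66 billion, so ΔT = ΔY/(−c·k) = −(+€66 billion) × 0.23 / 0.77 ≈ −€19.7 billion.
The government should cut lump-sum taxes by €19.7 billion.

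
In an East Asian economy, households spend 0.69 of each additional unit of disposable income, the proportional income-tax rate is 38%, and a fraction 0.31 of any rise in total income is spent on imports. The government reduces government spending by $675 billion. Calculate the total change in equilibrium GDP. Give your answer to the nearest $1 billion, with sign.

−$765 billion

Spending multiplier = 1/(1 − c(1−t) + m) = 1/(1 − 0.69×0.62 + 0.31) = 1/0.8822 ≈ 1.134.
ΔY = k × ΔG = (−$675 billion) / 0.8822 ≈ −$765 billion.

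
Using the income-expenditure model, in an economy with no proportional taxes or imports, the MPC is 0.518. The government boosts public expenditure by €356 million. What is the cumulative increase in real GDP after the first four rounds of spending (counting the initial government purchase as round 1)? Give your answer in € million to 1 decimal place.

Round 1 adds ΔG = €356 million; each later round is MPC = 0.518 times the previous.
After 4 rounds: 356 + 184.408 + 95.523344 + 49.481092192 = ΔG·(1 − c^4)/(1 − c) = 356 × (1 − 0.071997768976)/0.482 ≈ €685.4 million.

€685.4 million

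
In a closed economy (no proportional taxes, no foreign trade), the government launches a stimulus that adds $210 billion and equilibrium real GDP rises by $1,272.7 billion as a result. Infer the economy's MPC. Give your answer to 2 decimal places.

Implied spending multiplier k = ΔY/ΔG = 1,272.7/210 ≈ 6.0605.
Since k = 1/(1 − MPC), MPC = 1 − 1/k = 1 − ΔG/ΔY = 1 − 210/1,272.7 ≈ 0.83.

0.83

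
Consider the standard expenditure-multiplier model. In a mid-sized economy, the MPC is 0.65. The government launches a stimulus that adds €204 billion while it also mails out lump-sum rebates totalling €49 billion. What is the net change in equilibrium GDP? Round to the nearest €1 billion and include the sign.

+€674 billion

Expenditure multiplier = 1/(1 − MPC) = 1/(1 − 0.65) = 1/0.35 ≈ 2.857.
ΔG contributes k·ΔG = (+€204 billion) / 0.35 ≈ +€582.9 billion.
ΔT of −€49 billion changes first-round spending by −c·ΔT = +€31.85 billion, contributing k·(−c·ΔT) = (+€31.85 billion) / 0.35 = +€91 billion.
Net ΔY = k(ΔG − c·ΔT) = (+€235.85 billion) / 0.35 ≈ +€674 billion.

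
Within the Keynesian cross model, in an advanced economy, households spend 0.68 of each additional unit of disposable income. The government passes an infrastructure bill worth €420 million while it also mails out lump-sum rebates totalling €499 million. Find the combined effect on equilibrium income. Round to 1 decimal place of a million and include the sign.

+€2,372.9 million

Expenditure multiplier = 1/(1 − MPC) = 1/(1 − 0.68) = 1/0.32 = 3.125.
ΔG contributes k·ΔG = (+€420 million) / 0.32 = +€1,312.5 million.
ΔT of −€499 million changes first-round spending by −c·ΔT = +€339.32 million, contributing k·(−c·ΔT) = (+€339.32 million) / 0.32 ≈ +€1,060.4 million.
Net ΔY = k(ΔG − c·ΔT) = (+€759.32 million) / 0.32 ≈ +€2,372.9 million.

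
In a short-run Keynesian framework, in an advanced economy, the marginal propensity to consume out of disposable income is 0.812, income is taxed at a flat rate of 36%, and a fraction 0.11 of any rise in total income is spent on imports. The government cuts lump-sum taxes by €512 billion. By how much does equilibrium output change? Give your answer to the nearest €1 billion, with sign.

A lump-sum tax change of −€512 billion shifts disposable income by +€512 billion; first-round consumption changes by −c × ΔT = −0.812 × (−€512 billion) = +€415.744 billion.
Expenditure multiplier = 1/(1 − c(1−t) + m) = 1/(1 − 0.812×0.64 + 0.11) = 1/0.59032 ≈ 1.694.
The tax multiplier is −c × k ≈ −1.376, so ΔY = k × (−c·ΔT) = (+€415.744 billion) / 0.59032 ≈ +€704 billion.

+€704 billion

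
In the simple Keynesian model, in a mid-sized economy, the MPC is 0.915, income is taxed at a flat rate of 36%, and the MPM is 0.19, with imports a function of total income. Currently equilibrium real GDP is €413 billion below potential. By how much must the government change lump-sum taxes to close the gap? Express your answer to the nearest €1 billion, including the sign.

−€273 billion

Spending multiplier = 1/(1 − c(1−t) + m) = 1/(1 − 0.915×0.64 + 0.19) = 1/0.6044 ≈ 1.655.
Tax multiplier = −c·k = −0.915/0.6044 ≈ −1.514. Need ΔY = +€413 billion, so ΔT = ΔY/(−c·k) = −(+€413 billion) × 0.6044 / 0.915 ≈ −€273 billion.
The government should cut lump-sum taxes by €273 billion.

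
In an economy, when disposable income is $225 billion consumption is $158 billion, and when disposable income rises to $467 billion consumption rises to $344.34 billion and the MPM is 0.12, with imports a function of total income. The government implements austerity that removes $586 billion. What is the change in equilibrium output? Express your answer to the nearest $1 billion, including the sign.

MPC = ΔC/ΔYd = (344.34 − 158)/(467 − 225) = 186.34/242 = 0.77.
Expenditure multiplier = 1/(1 − c + m) = 1/(1 − 0.77 + 0.12) = 1/0.35 ≈ 2.857.
ΔY = k × ΔG = (−$586 billion) / 0.35 ≈ −$1,674 billion.

−$1,674 billion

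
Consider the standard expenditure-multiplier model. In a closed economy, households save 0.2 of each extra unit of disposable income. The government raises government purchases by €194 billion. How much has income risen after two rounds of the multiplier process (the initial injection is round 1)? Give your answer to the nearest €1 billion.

MPC = 1 − MPS = 1 − 0.2 = 0.8.
Round 1 adds ΔG = €194 billion; each later round is MPC = 0.8 times the previous.
After 2 rounds: 194 + 155.2 = ΔG·(1 − c^2)/(1 − c) = 194 × (1 − 0.64)/0.2 ≈ €349 billion.

€349 billion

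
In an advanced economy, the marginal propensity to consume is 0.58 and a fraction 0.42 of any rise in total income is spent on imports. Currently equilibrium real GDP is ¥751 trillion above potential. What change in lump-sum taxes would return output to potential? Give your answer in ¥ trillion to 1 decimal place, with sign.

Spending multiplier = 1/(1 − c + m) = 1/(1 − 0.58 + 0.42) = 1/0.84 ≈ 1.19.
Tax multiplier = −c·k = −0.58/0.84 ≈ −0.69. Need ΔY = −¥751 trillion, so ΔT = ΔY/(−c·k) = −(−¥751 trillion) × 0.84 / 0.58 ≈ +¥1,087.7 trillion.
The government should raise lump-sum taxes by ¥1,087.7 trillion.

+¥1,087.7 trillion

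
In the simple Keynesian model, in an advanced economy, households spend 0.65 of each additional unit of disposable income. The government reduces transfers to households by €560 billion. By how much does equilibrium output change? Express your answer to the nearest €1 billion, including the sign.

−€1,040 billion

The transfer change shifts disposable income by −€560 billion, so first-round consumption changes by c·ΔTR = 0.65 × (−€560 billion) = −€364 billion.
Expenditure multiplier = 1/(1 − MPC) = 1/(1 − 0.65) = 1/0.35 ≈ 2.857.
The transfer multiplier is c × k ≈ 1.857, so ΔY = k × (c·ΔTR) = (−€364 billion) / 0.35 = −€1,040 billion.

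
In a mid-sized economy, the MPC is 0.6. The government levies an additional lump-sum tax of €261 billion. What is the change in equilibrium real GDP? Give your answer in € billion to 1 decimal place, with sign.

A lump-sum tax change of +€261 billion shifts disposable income by −€261 billion; first-round consumption changes by −c × ΔT = −0.6 × (+€261 billion) = −€156.6 billion.
Expenditure multiplier = 1/(1 − MPC) = 1/(1 − 0.6) = 1/0.4 = 2.5.
The tax multiplier is −c × k = −1.5, so ΔY = k × (−c·ΔT) = (−€156.6 billion) / 0.4 = −€391.5 billion.

−€391.5 billion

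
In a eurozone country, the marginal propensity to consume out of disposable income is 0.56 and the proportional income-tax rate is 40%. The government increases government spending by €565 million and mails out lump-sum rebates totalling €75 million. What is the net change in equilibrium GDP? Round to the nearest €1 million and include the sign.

+€914 million

Expenditure multiplier = 1/(1 − c(1−t)) = 1/(1 − 0.56×0.6) = 1/0.664 ≈ 1.506.
ΔG contributes k·ΔG = (+€565 million) / 0.664 ≈ +€850.9 million.
ΔT of −€75 million changes first-round spending by −c·ΔT = +€42 million, contributing k·(−c·ΔT) = (+€42 million) / 0.664 ≈ +€63.3 million.
Net ΔY = k(ΔG − c·ΔT) = (+€607 million) / 0.664 ≈ +€914 million.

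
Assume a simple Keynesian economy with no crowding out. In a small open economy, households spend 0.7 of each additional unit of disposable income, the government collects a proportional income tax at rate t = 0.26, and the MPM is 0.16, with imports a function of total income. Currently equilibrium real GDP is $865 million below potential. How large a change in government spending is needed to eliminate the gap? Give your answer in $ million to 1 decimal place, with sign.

Spending multiplier = 1/(1 − c(1−t) + m) = 1/(1 − 0.7×0.74 + 0.16) = 1/0.642 ≈ 1.558.
Need ΔY = +$865 million, so ΔG = ΔY/k = (+$865 million) × 0.642 ≈ +$555.3 million.
The government should increase government spending by $555.3 million.

+$555.3 million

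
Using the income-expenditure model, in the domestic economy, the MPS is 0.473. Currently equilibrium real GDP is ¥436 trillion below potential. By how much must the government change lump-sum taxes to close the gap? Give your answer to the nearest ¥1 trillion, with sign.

MPC = 1 − MPS = 1 − 0.473 = 0.527.
Spending multiplier = 1/(1 − MPC) = 1/(1 − 0.527) = 1/0.473 ≈ 2.114.
Tax multiplier = −c·k = −0.527/0.473 ≈ −1.114. Need ΔY = +¥436 trillion, so ΔT = ΔY/(−c·k) = −(+¥436 trillion) × 0.473 / 0.527 ≈ −¥391 trillion.
The government should cut lump-sum taxes by ¥391 trillion.

−¥391 trillion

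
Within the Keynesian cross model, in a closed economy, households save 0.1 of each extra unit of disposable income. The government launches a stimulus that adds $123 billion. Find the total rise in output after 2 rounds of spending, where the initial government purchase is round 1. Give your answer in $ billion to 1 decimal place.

MPC = 1 − MPS = 1 − 0.1 = 0.9.
Round 1 adds ΔG = $123 billion; each later round is MPC = 0.9 times the previous.
After 2 rounds: 123 + 110.7 = ΔG·(1 − c^2)/(1 − c) = 123 × (1 − 0.81)/0.1 = $233.7 billion.

$233.7 billion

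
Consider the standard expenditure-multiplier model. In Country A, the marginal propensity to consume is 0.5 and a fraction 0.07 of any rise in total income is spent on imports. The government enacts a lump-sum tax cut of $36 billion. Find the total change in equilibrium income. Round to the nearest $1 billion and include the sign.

+$32 billion

A lump-sum tax change of −$36 billion shifts disposable income by +$36 billion; first-round consumption changes by −c × ΔT = −0.5 × (−$36 billion) = +$18 billion.
Expenditure multiplier = 1/(1 − c + m) = 1/(1 − 0.5 + 0.07) = 1/0.57 ≈ 1.754.
The tax multiplier is −c × k ≈ −0.877, so ΔY = k × (−c·ΔT) = (+$18 billion) / 0.57 ≈ +$32 billion.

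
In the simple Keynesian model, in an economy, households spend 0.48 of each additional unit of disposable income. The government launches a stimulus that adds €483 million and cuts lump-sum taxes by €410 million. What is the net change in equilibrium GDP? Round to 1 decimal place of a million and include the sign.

Expenditure multiplier = 1/(1 − MPC) = 1/(1 − 0.48) = 1/0.52 ≈ 1.923.
ΔG contributes k·ΔG = (+€483 million) / 0.52 ≈ +€928.8 million.
ΔT of −€410 million changes first-round spending by −c·ΔT = +€196.8 million, contributing k·(−c·ΔT) = (+€196.8 million) / 0.52 ≈ +€378.5 million.
Net ΔY = k(ΔG − c·ΔT) = (+€679.8 million) / 0.52 ≈ +€1,307.3 million.

+€1,307.3 million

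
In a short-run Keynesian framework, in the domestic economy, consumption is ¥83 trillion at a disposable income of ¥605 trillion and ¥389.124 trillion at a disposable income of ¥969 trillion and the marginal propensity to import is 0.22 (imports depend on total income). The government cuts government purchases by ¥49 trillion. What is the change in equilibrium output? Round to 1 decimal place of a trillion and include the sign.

−¥129.3 trillion

MPC = ΔC/ΔYd = (389.124 − 83)/(969 − 605) = 306.124/364 = 0.841.
Spending multiplier = 1/(1 − c + m) = 1/(1 − 0.841 + 0.22) = 1/0.379 ≈ 2.639.
ΔY = k × ΔG = (−¥49 trillion) / 0.379 ≈ −¥129.3 trillion.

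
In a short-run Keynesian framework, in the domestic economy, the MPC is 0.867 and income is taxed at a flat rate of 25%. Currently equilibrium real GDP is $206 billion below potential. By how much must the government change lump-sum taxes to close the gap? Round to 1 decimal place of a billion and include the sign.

−$83.1 billion

Spending multiplier = 1/(1 − c(1−t)) = 1/(1 − 0.867×0.75) = 1/0.34975 ≈ 2.859.
Tax multiplier = −c·k = −0.867/0.34975 ≈ −2.479. Need ΔY = +$206 billion, so ΔT = ΔY/(−c·k) = −(+$206 billion) × 0.34975 / 0.867 ≈ −$83.1 billion.
The government should cut lump-sum taxes by $83.1 billion.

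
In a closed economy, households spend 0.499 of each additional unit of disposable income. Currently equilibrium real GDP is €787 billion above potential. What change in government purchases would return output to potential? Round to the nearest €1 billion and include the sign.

−€394 billion

Spending multiplier = 1/(1 − MPC) = 1/(1 − 0.499) = 1/0.501 ≈ 1.996.
Need ΔY = −€787 billion, so ΔG = ΔY/k = (−€787 billion) × 0.501 ≈ −€394 billion.
The government should cut government purchases by €394 billion.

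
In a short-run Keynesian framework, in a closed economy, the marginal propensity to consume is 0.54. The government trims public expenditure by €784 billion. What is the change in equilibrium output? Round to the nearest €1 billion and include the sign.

Government-spending multiplier = 1/(1 − MPC) = 1/(1 − 0.54) = 1/0.46 ≈ 2.174.
ΔY = k × ΔG = (−€784 billion) / 0.46 ≈ −€1,704 billion.

−€1,704 billion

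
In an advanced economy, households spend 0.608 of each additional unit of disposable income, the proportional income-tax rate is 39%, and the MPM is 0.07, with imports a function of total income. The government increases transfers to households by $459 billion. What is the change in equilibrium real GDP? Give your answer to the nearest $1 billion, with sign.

The transfer change shifts disposable income by +$459 billion, so first-round consumption changes by c·ΔTR = 0.608 × (+$459 billion) = +$279.072 billion.
Expenditure multiplier = 1/(1 − c(1−t) + m) = 1/(1 − 0.608×0.61 + 0.07) = 1/0.69912 ≈ 1.43.
The transfer multiplier is c × k ≈ 0.87, so ΔY = k × (c·ΔTR) = (+$279.072 billion) / 0.69912 ≈ +$399 billion.

+$399 billion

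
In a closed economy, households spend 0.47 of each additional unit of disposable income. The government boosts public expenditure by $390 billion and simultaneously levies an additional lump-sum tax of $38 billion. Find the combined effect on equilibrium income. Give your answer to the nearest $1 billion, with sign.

Expenditure multiplier = 1/(1 − MPC) = 1/(1 − 0.47) = 1/0.53 ≈ 1.887.
ΔG contributes k·ΔG = (+$390 billion) / 0.53 ≈ +$735.8 billion.
ΔT of +$38 billion changes first-round spending by −c·ΔT = −$17.86 billion, contributing k·(−c·ΔT) = (−$17.86 billion) / 0.53 ≈ −$33.7 billion.
Net ΔY = k(ΔG − c·ΔT) = (+$372.14 billion) / 0.53 ≈ +$702 billion.

+$702 billion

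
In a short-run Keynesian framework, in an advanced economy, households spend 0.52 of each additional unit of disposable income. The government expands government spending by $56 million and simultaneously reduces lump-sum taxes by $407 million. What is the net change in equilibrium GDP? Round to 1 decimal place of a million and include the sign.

Expenditure multiplier = 1/(1 − MPC) = 1/(1 − 0.52) = 1/0.48 ≈ 2.083.
ΔG contributes k·ΔG = (+$56 million) / 0.48 ≈ +$116.7 million.
ΔT of −$407 million changes first-round spending by −c·ΔT = +$211.64 million, contributing k·(−c·ΔT) = (+$211.64 million) / 0.48 ≈ +$440.9 million.
Net ΔY = k(ΔG − c·ΔT) = (+$267.64 million) / 0.48 ≈ +$557.6 million.

+$557.6 million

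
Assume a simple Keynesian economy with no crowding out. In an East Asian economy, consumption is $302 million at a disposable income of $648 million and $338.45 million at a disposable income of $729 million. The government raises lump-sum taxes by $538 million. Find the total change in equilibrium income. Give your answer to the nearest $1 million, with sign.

−$440 million

MPC = ΔC/ΔYd = (338.45 − 302)/(729 − 648) = 36.45/81 = 0.45.
A lump-sum tax change of +$538 million shifts disposable income by −$538 million; first-round consumption changes by −c × ΔT = −0.45 × (+$538 million) = −$242.1 million.
Expenditure multiplier = 1/(1 − MPC) = 1/(1 − 0.45) = 1/0.55 ≈ 1.818.
The tax multiplier is −c × k ≈ −0.818, so ΔY = k × (−c·ΔT) = (−$242.1 million) / 0.55 ≈ −$440 million.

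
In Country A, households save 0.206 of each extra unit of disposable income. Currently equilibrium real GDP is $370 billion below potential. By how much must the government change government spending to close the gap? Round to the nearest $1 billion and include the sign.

+$76 billion

MPC = 1 − MPS = 1 − 0.206 = 0.794.
Spending multiplier = 1/(1 − MPC) = 1/(1 − 0.794) = 1/0.206 ≈ 4.854.
Need ΔY = +$370 billion, so ΔG = ΔY/k = (+$370 billion) × 0.206 ≈ +$76 billion.
The government should increase government spending by $76 billion.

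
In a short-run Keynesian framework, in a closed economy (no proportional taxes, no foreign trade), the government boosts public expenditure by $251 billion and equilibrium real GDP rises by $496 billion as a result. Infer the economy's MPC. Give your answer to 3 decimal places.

Implied spending multiplier k = ΔY/ΔG = 496/251 ≈ 1.9761.
Since k = 1/(1 − MPC), MPC = 1 − 1/k = 1 − ΔG/ΔY = 1 − 251/496 ≈ 0.494.

0.494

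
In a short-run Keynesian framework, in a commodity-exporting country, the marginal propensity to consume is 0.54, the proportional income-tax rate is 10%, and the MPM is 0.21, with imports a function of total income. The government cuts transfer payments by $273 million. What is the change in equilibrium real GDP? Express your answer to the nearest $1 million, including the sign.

−$204 million

The transfer change shifts disposable income by −$273 million, so first-round consumption changes by c·ΔTR = 0.54 × (−$273 million) = −$147.42 million.
Expenditure multiplier = 1/(1 − c(1−t) + m) = 1/(1 − 0.54×0.9 + 0.21) = 1/0.724 ≈ 1.381.
The transfer multiplier is c × k ≈ 0.746, so ΔY = k × (c·ΔTR) = (−$147.42 million) / 0.724 ≈ −$204 million.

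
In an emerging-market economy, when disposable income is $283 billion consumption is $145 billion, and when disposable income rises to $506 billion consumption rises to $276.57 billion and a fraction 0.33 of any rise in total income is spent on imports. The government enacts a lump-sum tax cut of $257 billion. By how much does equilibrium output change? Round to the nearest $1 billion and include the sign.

MPC = ΔC/ΔYd = (276.57 − 145)/(506 − 283) = 131.57/223 = 0.59.
A lump-sum tax change of −$257 billion shifts disposable income by +$257 billion; first-round consumption changes by −c × ΔT = −0.59 × (−$257 billion) = +$151.63 billion.
Expenditure multiplier = 1/(1 − c + m) = 1/(1 − 0.59 + 0.33) = 1/0.74 ≈ 1.351.
The tax multiplier is −c × k ≈ −0.797, so ΔY = k × (−c·ΔT) = (+$151.63 billion) / 0.74 ≈ +$205 billion.

+$205 billion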